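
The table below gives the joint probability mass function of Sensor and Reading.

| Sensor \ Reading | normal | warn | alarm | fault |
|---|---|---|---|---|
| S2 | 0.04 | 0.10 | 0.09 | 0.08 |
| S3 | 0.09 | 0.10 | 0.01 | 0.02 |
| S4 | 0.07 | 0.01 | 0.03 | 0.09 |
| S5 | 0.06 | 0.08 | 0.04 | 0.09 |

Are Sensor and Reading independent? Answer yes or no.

P(Sensor=S4) = 0.20 and P(Reading=warn) = 0.29, so their product is 0.0580, but P(Sensor=S4, Reading=warn) = 0.01. Since these differ, Sensor and Reading are not independent.

no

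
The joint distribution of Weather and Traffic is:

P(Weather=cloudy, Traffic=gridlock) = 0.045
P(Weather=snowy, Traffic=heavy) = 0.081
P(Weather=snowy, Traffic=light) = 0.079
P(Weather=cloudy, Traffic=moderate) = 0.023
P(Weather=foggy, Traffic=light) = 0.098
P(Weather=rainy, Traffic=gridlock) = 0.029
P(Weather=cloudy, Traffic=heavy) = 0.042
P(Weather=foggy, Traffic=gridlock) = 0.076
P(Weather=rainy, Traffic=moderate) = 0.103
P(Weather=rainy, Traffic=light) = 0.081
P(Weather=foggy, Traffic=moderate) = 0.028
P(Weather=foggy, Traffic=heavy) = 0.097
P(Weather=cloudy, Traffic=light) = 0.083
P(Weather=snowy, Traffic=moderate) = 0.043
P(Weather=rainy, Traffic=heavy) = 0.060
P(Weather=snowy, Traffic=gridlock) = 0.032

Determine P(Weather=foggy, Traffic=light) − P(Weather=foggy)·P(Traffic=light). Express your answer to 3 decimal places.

-0.004

P(Weather=foggy) = 0.098 + 0.028 + 0.097 + 0.076 = 0.299.
P(Traffic=light) = 0.083 + 0.081 + 0.079 + 0.098 = 0.341.
P(Weather=foggy, Traffic=light) − P(Weather=foggy)P(Traffic=light) = 0.098 − 0.299×0.341 = -0.004.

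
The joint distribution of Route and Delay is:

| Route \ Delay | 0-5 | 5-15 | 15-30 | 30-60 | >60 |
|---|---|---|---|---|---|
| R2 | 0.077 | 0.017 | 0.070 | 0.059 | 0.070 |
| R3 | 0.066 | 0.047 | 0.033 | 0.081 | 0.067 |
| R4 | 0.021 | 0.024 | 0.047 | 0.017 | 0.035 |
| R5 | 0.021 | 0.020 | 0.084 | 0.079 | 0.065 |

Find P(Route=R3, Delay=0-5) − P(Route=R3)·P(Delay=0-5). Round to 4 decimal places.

P(Route=R3) = 0.066 + 0.047 + 0.033 + 0.081 + 0.067 = 0.294.
P(Delay=0-5) = 0.077 + 0.066 + 0.021 + 0.021 = 0.185.
P(Route=R3, Delay=0-5) − P(Route=R3)P(Delay=0-5) = 0.066 − 0.294×0.185 = 0.0116.

0.0116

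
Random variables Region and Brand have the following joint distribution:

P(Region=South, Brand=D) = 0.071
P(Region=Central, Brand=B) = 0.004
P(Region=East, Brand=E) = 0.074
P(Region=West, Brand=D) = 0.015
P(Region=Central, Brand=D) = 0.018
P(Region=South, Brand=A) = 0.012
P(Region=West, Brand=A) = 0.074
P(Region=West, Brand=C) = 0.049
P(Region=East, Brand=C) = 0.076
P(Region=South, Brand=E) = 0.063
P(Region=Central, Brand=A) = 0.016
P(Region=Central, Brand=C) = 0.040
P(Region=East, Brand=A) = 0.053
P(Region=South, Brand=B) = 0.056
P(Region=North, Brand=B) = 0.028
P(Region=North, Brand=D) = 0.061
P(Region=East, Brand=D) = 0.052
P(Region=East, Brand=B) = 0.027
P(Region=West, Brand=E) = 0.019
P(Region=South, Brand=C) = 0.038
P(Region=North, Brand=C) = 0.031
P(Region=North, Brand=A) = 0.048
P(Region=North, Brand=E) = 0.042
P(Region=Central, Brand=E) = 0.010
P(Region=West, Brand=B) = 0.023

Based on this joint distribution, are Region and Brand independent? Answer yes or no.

P(Region=West) = 0.180 and P(Brand=A) = 0.203, so their product is 0.03654, but P(Region=West, Brand=A) = 0.074. Since these differ, Region and Brand are not independent.

no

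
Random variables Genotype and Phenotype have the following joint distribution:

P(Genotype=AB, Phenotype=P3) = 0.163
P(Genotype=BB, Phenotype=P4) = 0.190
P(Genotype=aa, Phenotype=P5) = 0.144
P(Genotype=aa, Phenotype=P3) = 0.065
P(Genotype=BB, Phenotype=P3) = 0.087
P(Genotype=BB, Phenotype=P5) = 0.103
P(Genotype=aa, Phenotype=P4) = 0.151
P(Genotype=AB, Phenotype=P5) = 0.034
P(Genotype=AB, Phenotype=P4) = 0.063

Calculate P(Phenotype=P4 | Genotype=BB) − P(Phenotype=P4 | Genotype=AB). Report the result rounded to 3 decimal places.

P(Genotype=BB) = 0.087 + 0.190 + 0.103 = 0.380; P(Phenotype=P4 | Genotype=BB) = 0.190/0.380 = 0.5000.
P(Genotype=AB) = 0.163 + 0.063 + 0.034 = 0.260; P(Phenotype=P4 | Genotype=AB) = 0.063/0.260 = 0.2423.
Difference = 0.258.

0.258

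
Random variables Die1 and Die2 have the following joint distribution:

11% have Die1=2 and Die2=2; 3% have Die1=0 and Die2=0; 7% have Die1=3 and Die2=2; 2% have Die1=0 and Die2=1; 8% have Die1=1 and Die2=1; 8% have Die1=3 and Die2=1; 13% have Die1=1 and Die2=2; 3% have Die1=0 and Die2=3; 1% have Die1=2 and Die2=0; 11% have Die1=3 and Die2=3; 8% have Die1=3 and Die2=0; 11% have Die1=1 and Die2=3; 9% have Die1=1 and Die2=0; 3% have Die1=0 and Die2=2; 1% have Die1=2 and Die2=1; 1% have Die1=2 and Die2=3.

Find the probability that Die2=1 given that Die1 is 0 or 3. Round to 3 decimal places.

P(Die1=0) = 0.03 + 0.02 + 0.03 + 0.03 = 0.11.
P(Die1=3) = 0.08 + 0.08 + 0.07 + 0.11 = 0.34.
P(Die1 ∈ {0, 3}) = 0.11 + 0.34 = 0.45; P(Die2=1, Die1 ∈ {0, 3}) = 0.02 + 0.08 = 0.10.
P(Die2=1 | Die1 ∈ {0, 3}) = 0.10/0.45 = 0.222.

0.222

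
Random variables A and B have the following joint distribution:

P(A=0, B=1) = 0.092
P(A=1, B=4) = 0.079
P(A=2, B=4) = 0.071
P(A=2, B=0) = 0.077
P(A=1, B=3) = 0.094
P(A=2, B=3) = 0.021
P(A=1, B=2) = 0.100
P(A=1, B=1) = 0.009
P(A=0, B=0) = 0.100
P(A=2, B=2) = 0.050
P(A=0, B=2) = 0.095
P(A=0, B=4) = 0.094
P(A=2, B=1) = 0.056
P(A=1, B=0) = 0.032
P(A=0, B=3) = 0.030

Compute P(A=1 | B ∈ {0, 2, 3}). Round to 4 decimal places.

0.3773

P(B=0) = 0.100 + 0.032 + 0.077 = 0.209.
P(B=2) = 0.095 + 0.100 + 0.050 = 0.245.
P(B=3) = 0.030 + 0.094 + 0.021 = 0.145.
P(B ∈ {0, 2, 3}) = 0.209 + 0.245 + 0.145 = 0.599; P(A=1, B ∈ {0, 2, 3}) = 0.032 + 0.100 + 0.094 = 0.226.
P(A=1 | B ∈ {0, 2, 3}) = 0.226/0.599 = 0.3773.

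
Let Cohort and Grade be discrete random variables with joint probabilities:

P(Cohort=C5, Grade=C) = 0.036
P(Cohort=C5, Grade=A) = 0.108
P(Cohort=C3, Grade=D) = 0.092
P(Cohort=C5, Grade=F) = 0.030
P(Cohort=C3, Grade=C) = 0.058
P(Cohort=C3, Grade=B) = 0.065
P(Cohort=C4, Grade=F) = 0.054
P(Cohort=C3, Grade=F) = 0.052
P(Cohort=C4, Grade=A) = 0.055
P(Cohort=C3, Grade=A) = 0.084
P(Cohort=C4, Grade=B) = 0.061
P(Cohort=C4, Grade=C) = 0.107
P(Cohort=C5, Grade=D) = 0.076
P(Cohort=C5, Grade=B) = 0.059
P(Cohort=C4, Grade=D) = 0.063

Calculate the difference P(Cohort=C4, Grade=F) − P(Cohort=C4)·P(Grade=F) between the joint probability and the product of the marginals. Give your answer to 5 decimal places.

P(Cohort=C4) = 0.055 + 0.061 + 0.107 + 0.063 + 0.054 = 0.340.
P(Grade=F) = 0.052 + 0.054 + 0.030 = 0.136.
P(Cohort=C4, Grade=F) − P(Cohort=C4)P(Grade=F) = 0.054 − 0.340×0.136 = 0.00776.

0.00776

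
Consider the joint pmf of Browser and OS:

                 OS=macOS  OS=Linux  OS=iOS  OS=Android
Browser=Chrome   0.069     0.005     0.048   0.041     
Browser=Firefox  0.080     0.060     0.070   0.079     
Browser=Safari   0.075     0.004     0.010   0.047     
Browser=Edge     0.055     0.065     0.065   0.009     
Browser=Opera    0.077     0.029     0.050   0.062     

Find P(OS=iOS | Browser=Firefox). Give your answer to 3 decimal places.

0.242

P(Browser=Firefox) = 0.080 + 0.060 + 0.070 + 0.079 = 0.289.
P(OS=iOS | Browser=Firefox) = 0.070/0.289 = 0.242.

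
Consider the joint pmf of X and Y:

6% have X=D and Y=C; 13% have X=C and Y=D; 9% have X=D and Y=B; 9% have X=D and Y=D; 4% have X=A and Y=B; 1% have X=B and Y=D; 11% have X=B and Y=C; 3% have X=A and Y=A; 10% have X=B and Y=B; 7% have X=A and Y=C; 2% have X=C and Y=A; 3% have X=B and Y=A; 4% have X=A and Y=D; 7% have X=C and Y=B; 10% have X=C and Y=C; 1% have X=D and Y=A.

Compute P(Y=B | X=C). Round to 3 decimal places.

P(X=C) = 0.02 + 0.07 + 0.10 + 0.13 = 0.32.
P(Y=B | X=C) = 0.07/0.32 = 0.219.

0.219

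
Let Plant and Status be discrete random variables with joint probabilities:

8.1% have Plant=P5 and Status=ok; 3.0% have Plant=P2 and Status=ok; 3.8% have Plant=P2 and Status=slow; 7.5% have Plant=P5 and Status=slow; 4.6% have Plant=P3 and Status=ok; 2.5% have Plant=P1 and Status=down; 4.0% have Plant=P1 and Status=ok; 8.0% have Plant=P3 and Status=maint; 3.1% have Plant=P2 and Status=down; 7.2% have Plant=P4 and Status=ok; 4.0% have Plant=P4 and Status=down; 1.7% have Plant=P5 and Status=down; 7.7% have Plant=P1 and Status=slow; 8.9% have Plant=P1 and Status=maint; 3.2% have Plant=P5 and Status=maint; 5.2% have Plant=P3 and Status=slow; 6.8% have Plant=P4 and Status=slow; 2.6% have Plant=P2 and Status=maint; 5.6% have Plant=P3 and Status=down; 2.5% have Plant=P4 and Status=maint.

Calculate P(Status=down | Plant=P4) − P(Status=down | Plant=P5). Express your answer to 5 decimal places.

0.11220

P(Plant=P4) = 0.072 + 0.068 + 0.040 + 0.025 = 0.205; P(Status=down | Plant=P4) = 0.040/0.205 = 0.195122.
P(Plant=P5) = 0.081 + 0.075 + 0.017 + 0.032 = 0.205; P(Status=down | Plant=P5) = 0.017/0.205 = 0.082927.
Difference = 0.11220.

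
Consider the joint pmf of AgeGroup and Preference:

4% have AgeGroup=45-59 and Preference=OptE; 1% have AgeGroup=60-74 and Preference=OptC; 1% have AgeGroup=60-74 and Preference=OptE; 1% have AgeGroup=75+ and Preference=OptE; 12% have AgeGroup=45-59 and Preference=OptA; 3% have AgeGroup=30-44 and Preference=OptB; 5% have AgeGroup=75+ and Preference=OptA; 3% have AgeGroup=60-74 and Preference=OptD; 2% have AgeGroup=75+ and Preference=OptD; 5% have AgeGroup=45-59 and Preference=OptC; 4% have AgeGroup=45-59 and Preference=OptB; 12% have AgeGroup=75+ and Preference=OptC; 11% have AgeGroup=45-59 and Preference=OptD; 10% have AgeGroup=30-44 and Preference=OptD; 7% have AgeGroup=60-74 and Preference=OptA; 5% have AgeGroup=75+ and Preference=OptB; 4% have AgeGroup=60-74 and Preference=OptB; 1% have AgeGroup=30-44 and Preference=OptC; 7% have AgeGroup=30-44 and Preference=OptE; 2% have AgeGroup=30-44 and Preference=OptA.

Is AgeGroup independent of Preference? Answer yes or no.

P(AgeGroup=75+) = 0.25 and P(Preference=OptC) = 0.19, so their product is 0.0475, but P(AgeGroup=75+, Preference=OptC) = 0.12. Since these differ, AgeGroup and Preference are not independent.

no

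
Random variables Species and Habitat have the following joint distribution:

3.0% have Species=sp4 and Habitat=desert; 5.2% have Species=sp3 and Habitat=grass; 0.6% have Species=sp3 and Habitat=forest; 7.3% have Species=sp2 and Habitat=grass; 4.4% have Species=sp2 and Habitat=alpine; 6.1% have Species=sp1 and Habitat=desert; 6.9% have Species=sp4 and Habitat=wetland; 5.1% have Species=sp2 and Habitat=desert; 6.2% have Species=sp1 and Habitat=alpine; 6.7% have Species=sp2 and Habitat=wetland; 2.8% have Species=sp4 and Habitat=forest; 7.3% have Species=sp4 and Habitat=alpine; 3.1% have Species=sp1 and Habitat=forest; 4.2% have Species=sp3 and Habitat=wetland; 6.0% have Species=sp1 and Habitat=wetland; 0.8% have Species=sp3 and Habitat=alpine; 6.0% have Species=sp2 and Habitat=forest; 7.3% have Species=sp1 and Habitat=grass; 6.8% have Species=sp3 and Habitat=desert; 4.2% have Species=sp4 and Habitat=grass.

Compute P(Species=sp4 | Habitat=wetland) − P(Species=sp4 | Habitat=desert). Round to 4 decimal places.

0.1471

P(Habitat=wetland) = 0.060 + 0.067 + 0.042 + 0.069 = 0.238; P(Species=sp4 | Habitat=wetland) = 0.069/0.238 = 0.28992.
P(Habitat=desert) = 0.061 + 0.051 + 0.068 + 0.030 = 0.210; P(Species=sp4 | Habitat=desert) = 0.030/0.210 = 0.14286.
Difference = 0.1471.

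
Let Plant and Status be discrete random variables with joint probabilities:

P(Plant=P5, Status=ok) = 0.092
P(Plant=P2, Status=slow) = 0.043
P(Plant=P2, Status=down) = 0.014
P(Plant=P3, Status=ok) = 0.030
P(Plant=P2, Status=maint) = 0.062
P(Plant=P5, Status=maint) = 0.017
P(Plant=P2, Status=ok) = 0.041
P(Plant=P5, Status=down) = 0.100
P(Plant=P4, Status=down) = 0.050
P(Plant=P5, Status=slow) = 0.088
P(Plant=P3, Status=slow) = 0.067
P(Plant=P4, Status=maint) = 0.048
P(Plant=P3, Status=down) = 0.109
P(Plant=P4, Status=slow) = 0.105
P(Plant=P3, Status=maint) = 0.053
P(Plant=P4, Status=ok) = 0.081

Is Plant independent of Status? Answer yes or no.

P(Plant=P3) = 0.259 and P(Status=down) = 0.273, so their product is 0.07071, but P(Plant=P3, Status=down) = 0.109. Since these differ, Plant and Status are not independent.

no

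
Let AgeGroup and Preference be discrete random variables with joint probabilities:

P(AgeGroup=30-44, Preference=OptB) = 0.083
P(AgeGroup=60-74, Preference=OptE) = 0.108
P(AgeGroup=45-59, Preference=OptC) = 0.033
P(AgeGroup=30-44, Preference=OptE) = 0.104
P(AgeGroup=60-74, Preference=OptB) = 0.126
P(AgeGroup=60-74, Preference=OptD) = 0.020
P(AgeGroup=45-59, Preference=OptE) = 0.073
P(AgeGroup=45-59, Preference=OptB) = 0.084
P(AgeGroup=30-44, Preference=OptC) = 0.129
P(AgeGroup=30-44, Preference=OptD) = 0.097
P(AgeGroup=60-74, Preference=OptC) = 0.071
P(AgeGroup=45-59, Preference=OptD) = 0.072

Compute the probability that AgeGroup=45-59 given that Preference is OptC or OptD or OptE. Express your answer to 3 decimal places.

P(Preference=OptC) = 0.129 + 0.033 + 0.071 = 0.233.
P(Preference=OptD) = 0.097 + 0.072 + 0.020 = 0.189.
P(Preference=OptE) = 0.104 + 0.073 + 0.108 = 0.285.
P(Preference ∈ {OptC, OptD, OptE}) = 0.233 + 0.189 + 0.285 = 0.707; P(AgeGroup=45-59, Preference ∈ {OptC, OptD, OptE}) = 0.033 + 0.072 + 0.073 = 0.178.
P(AgeGroup=45-59 | Preference ∈ {OptC, OptD, OptE}) = 0.178/0.707 = 0.252.

0.252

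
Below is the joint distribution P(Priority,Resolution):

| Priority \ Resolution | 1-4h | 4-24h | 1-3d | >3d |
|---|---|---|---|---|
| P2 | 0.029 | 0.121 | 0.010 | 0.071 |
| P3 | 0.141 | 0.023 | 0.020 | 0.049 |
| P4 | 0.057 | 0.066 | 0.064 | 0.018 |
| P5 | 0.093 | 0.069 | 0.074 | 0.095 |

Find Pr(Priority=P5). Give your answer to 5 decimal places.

0.33100

P(Priority=P5) = 0.093 + 0.069 + 0.074 + 0.095 = 0.331.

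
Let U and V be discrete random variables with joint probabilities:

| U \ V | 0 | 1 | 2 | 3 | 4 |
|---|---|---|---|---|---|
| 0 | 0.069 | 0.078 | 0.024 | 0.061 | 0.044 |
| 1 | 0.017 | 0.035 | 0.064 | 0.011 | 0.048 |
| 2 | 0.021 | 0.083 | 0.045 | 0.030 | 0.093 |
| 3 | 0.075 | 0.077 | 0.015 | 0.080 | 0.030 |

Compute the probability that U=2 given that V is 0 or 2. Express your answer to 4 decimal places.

0.2000

P(V=0) = 0.069 + 0.017 + 0.021 + 0.075 = 0.182.
P(V=2) = 0.024 + 0.064 + 0.045 + 0.015 = 0.148.
P(V ∈ {0, 2}) = 0.182 + 0.148 = 0.330; P(U=2, V ∈ {0, 2}) = 0.021 + 0.045 = 0.066.
P(U=2 | V ∈ {0, 2}) = 0.066/0.330 = 0.2000.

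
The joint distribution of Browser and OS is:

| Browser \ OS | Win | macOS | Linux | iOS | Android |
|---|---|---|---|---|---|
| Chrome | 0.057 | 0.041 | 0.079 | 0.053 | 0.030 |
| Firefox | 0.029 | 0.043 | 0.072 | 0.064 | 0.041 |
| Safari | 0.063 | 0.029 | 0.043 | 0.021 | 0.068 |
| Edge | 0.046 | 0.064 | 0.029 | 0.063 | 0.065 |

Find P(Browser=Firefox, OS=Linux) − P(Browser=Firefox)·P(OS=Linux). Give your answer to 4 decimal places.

0.0165

P(Browser=Firefox) = 0.029 + 0.043 + 0.072 + 0.064 + 0.041 = 0.249.
P(OS=Linux) = 0.079 + 0.072 + 0.043 + 0.029 = 0.223.
P(Browser=Firefox, OS=Linux) − P(Browser=Firefox)P(OS=Linux) = 0.072 − 0.249×0.223 = 0.0165.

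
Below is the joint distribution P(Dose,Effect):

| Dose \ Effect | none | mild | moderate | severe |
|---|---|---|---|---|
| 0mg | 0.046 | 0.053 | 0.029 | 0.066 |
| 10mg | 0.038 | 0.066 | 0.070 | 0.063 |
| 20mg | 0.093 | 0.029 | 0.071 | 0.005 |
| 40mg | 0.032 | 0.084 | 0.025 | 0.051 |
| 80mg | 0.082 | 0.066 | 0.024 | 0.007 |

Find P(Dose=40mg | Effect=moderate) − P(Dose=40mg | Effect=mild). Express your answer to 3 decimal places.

-0.168

P(Effect=moderate) = 0.029 + 0.070 + 0.071 + 0.025 + 0.024 = 0.219; P(Dose=40mg | Effect=moderate) = 0.025/0.219 = 0.1142.
P(Effect=mild) = 0.053 + 0.066 + 0.029 + 0.084 + 0.066 = 0.298; P(Dose=40mg | Effect=mild) = 0.084/0.298 = 0.2819.
Difference = -0.168.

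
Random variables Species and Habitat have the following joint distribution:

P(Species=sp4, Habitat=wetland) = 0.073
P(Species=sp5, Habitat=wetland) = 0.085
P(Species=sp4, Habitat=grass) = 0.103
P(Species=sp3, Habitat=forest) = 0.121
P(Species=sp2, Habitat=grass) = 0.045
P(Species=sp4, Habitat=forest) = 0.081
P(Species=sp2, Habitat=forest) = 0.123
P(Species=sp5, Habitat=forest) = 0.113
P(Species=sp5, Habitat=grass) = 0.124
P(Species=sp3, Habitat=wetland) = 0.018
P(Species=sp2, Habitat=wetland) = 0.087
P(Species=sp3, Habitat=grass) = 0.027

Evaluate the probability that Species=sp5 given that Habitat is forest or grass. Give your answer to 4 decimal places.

0.3216

P(Habitat=forest) = 0.123 + 0.121 + 0.081 + 0.113 = 0.438.
P(Habitat=grass) = 0.045 + 0.027 + 0.103 + 0.124 = 0.299.
P(Habitat ∈ {forest, grass}) = 0.438 + 0.299 = 0.737; P(Species=sp5, Habitat ∈ {forest, grass}) = 0.113 + 0.124 = 0.237.
P(Species=sp5 | Habitat ∈ {forest, grass}) = 0.237/0.737 = 0.3216.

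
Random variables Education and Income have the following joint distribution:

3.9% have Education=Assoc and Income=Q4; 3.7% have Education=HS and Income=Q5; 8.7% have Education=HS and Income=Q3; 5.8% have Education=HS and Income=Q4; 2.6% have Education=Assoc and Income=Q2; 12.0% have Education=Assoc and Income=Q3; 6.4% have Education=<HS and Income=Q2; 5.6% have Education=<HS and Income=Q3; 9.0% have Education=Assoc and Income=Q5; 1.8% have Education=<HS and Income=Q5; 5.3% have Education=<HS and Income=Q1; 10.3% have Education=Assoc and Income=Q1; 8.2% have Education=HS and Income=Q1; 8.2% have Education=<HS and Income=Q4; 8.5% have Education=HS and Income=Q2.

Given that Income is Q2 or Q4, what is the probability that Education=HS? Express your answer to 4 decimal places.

P(Income=Q2) = 0.064 + 0.085 + 0.026 = 0.175.
P(Income=Q4) = 0.082 + 0.058 + 0.039 = 0.179.
P(Income ∈ {Q2, Q4}) = 0.175 + 0.179 = 0.354; P(Education=HS, Income ∈ {Q2, Q4}) = 0.085 + 0.058 = 0.143.
P(Education=HS | Income ∈ {Q2, Q4}) = 0.143/0.354 = 0.4040.

0.4040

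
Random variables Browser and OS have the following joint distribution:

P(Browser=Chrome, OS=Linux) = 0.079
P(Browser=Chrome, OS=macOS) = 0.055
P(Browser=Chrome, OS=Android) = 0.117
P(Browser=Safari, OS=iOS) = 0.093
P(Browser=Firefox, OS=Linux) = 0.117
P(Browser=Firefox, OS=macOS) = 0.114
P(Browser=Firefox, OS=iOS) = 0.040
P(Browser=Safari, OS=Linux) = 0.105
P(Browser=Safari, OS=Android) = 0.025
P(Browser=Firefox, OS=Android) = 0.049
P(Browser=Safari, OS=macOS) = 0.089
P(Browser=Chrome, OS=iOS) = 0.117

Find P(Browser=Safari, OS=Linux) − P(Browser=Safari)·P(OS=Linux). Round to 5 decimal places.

0.01109

P(Browser=Safari) = 0.089 + 0.105 + 0.093 + 0.025 = 0.312.
P(OS=Linux) = 0.079 + 0.117 + 0.105 = 0.301.
P(Browser=Safari, OS=Linux) − P(Browser=Safari)P(OS=Linux) = 0.105 − 0.312×0.301 = 0.01109.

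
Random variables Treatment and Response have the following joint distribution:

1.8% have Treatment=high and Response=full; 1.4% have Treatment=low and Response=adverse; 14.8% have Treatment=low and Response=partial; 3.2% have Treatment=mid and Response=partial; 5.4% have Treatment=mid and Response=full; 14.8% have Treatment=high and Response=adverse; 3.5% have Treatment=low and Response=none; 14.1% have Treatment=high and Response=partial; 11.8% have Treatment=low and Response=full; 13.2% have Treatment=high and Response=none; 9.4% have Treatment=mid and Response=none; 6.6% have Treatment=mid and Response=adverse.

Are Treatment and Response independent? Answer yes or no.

no

P(Treatment=high) = 0.439 and P(Response=full) = 0.190, so their product is 0.08341, but P(Treatment=high, Response=full) = 0.018. Since these differ, Treatment and Response are not independent.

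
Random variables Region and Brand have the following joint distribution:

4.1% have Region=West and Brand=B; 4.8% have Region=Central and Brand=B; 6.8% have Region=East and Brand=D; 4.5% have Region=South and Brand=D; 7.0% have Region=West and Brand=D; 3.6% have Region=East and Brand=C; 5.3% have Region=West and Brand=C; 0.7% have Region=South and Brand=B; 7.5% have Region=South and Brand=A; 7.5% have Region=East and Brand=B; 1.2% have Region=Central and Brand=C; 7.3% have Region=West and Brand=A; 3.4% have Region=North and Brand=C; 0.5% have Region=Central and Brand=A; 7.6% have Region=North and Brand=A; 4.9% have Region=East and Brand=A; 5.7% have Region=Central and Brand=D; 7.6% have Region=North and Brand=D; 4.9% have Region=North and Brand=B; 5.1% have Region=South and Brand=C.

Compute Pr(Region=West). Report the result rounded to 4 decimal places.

P(Region=West) = 0.073 + 0.041 + 0.053 + 0.070 = 0.237.

0.2370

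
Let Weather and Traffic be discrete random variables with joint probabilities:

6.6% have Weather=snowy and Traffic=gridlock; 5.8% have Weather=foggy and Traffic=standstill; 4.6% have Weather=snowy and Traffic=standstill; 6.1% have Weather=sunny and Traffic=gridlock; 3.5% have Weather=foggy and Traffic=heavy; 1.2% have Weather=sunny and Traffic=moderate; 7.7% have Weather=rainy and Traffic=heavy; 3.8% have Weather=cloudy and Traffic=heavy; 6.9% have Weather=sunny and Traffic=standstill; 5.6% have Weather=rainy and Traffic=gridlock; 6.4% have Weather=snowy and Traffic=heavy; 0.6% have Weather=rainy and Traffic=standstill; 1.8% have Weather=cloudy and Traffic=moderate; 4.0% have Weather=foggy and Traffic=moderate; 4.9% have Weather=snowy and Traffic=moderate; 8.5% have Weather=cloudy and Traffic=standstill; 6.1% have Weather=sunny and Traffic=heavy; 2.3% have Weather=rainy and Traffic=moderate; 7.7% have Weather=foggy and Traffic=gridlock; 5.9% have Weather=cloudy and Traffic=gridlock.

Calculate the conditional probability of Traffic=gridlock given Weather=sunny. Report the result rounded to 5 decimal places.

0.30049

P(Weather=sunny) = 0.012 + 0.061 + 0.061 + 0.069 = 0.203.
P(Traffic=gridlock | Weather=sunny) = 0.061/0.203 = 0.30049.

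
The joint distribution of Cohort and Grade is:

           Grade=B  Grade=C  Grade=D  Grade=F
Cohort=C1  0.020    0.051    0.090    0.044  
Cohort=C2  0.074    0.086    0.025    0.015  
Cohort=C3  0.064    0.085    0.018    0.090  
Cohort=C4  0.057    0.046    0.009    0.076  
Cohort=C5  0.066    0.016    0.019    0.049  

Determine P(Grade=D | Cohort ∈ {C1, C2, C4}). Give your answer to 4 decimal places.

P(Cohort=C1) = 0.020 + 0.051 + 0.090 + 0.044 = 0.205.
P(Cohort=C2) = 0.074 + 0.086 + 0.025 + 0.015 = 0.200.
P(Cohort=C4) = 0.057 + 0.046 + 0.009 + 0.076 = 0.188.
P(Cohort ∈ {C1, C2, C4}) = 0.205 + 0.200 + 0.188 = 0.593; P(Grade=D, Cohort ∈ {C1, C2, C4}) = 0.090 + 0.025 + 0.009 = 0.124.
P(Grade=D | Cohort ∈ {C1, C2, C4}) = 0.124/0.593 = 0.2091.

0.2091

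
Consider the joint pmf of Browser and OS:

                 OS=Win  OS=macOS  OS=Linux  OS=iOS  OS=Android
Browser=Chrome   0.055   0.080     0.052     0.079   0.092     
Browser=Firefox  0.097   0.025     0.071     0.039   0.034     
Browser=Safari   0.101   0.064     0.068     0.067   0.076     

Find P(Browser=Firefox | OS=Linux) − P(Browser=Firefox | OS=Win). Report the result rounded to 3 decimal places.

-0.012

P(OS=Linux) = 0.052 + 0.071 + 0.068 = 0.191; P(Browser=Firefox | OS=Linux) = 0.071/0.191 = 0.3717.
P(OS=Win) = 0.055 + 0.097 + 0.101 = 0.253; P(Browser=Firefox | OS=Win) = 0.097/0.253 = 0.3834.
Difference = -0.012.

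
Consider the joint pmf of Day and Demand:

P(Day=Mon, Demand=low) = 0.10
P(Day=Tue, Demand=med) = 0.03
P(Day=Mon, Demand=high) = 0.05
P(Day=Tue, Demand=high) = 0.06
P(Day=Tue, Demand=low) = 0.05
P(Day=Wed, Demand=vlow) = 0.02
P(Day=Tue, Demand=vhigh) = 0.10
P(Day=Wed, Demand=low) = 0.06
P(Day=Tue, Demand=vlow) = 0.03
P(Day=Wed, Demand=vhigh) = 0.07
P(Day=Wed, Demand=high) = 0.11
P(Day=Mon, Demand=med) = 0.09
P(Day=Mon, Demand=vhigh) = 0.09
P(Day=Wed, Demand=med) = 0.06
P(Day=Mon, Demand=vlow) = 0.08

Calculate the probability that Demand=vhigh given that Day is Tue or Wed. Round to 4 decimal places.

0.2881

P(Day=Tue) = 0.03 + 0.05 + 0.03 + 0.06 + 0.10 = 0.27.
P(Day=Wed) = 0.02 + 0.06 + 0.06 + 0.11 + 0.07 = 0.32.
P(Day ∈ {Tue, Wed}) = 0.27 + 0.32 = 0.59; P(Demand=vhigh, Day ∈ {Tue, Wed}) = 0.10 + 0.07 = 0.17.
P(Demand=vhigh | Day ∈ {Tue, Wed}) = 0.17/0.59 = 0.2881.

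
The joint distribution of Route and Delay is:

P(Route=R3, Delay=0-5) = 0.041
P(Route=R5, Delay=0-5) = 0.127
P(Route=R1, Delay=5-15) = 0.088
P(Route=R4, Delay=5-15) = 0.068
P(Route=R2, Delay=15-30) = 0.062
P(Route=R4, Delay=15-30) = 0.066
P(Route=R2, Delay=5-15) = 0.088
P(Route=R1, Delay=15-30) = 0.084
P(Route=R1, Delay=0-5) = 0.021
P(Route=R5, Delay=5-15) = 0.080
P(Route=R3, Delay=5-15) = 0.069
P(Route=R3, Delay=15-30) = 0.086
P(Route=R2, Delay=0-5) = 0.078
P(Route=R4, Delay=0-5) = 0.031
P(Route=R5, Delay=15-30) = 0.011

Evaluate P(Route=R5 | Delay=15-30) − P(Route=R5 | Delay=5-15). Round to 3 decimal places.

-0.168

P(Delay=15-30) = 0.084 + 0.062 + 0.086 + 0.066 + 0.011 = 0.309; P(Route=R5 | Delay=15-30) = 0.011/0.309 = 0.0356.
P(Delay=5-15) = 0.088 + 0.088 + 0.069 + 0.068 + 0.080 = 0.393; P(Route=R5 | Delay=5-15) = 0.080/0.393 = 0.2036.
Difference = -0.168.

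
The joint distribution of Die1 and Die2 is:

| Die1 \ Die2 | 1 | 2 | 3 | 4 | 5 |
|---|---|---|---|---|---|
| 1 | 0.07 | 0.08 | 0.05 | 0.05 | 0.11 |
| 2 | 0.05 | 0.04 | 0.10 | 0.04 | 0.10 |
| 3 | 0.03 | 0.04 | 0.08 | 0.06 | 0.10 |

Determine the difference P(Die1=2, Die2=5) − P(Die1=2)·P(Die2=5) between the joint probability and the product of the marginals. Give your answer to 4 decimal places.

P(Die1=2) = 0.05 + 0.04 + 0.10 + 0.04 + 0.10 = 0.33.
P(Die2=5) = 0.11 + 0.10 + 0.10 = 0.31.
P(Die1=2, Die2=5) − P(Die1=2)P(Die2=5) = 0.10 − 0.33×0.31 = -0.0023.

-0.0023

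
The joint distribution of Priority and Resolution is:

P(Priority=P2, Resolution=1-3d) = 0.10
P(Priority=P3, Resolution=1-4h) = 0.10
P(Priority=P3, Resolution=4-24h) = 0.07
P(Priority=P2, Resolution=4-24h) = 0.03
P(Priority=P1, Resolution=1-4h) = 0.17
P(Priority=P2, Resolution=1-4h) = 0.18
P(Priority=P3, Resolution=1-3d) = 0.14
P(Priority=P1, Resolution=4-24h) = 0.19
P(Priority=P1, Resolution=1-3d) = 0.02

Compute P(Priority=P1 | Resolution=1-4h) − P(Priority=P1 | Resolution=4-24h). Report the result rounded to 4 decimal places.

P(Resolution=1-4h) = 0.17 + 0.18 + 0.10 = 0.45; P(Priority=P1 | Resolution=1-4h) = 0.17/0.45 = 0.37778.
P(Resolution=4-24h) = 0.19 + 0.03 + 0.07 = 0.29; P(Priority=P1 | Resolution=4-24h) = 0.19/0.29 = 0.65517.
Difference = -0.2774.

-0.2774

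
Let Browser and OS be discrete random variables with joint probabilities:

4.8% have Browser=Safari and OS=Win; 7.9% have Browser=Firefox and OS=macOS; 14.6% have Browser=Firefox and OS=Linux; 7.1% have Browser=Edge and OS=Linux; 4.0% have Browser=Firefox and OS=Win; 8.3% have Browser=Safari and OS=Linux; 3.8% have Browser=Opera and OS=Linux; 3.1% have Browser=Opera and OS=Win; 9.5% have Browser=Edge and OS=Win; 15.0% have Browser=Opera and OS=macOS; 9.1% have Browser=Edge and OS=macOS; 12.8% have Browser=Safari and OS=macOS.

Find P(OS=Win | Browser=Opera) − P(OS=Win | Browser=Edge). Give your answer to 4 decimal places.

-0.2281

P(Browser=Opera) = 0.031 + 0.150 + 0.038 = 0.219; P(OS=Win | Browser=Opera) = 0.031/0.219 = 0.14155.
P(Browser=Edge) = 0.095 + 0.091 + 0.071 = 0.257; P(OS=Win | Browser=Edge) = 0.095/0.257 = 0.36965.
Difference = -0.2281.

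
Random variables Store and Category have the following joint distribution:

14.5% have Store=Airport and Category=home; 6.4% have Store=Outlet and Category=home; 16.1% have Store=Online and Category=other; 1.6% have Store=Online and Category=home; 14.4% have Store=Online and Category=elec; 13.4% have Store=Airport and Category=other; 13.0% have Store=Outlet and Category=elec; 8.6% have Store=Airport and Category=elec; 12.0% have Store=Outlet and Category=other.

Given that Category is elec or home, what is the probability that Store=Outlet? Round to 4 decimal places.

0.3316

P(Category=elec) = 0.086 + 0.130 + 0.144 = 0.360.
P(Category=home) = 0.145 + 0.064 + 0.016 = 0.225.
P(Category ∈ {elec, home}) = 0.360 + 0.225 = 0.585; P(Store=Outlet, Category ∈ {elec, home}) = 0.130 + 0.064 = 0.194.
P(Store=Outlet | Category ∈ {elec, home}) = 0.194/0.585 = 0.3316.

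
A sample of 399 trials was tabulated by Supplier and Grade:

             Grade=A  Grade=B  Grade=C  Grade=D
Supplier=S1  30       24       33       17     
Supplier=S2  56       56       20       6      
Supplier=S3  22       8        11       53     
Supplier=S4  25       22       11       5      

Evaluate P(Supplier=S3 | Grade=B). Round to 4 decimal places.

Total with Grade=B: 24 + 56 + 8 + 22 = 110.
P(Supplier=S3 | Grade=B) = 8/110 = 0.0727.

0.0727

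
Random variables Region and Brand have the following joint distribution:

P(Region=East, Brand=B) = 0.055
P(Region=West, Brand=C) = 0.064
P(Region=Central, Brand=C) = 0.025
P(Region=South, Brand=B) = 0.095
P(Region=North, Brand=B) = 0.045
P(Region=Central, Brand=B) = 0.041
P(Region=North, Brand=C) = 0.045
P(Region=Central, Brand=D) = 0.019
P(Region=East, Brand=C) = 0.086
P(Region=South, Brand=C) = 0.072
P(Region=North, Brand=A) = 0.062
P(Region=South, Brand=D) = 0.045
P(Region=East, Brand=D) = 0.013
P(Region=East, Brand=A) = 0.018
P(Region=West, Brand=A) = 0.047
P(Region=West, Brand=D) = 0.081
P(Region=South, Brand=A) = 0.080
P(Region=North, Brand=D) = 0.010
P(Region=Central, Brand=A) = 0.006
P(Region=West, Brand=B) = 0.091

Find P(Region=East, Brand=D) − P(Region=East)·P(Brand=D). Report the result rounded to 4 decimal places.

P(Region=East) = 0.018 + 0.055 + 0.086 + 0.013 = 0.172.
P(Brand=D) = 0.010 + 0.045 + 0.013 + 0.081 + 0.019 = 0.168.
P(Region=East, Brand=D) − P(Region=East)P(Brand=D) = 0.013 − 0.172×0.168 = -0.0159.

-0.0159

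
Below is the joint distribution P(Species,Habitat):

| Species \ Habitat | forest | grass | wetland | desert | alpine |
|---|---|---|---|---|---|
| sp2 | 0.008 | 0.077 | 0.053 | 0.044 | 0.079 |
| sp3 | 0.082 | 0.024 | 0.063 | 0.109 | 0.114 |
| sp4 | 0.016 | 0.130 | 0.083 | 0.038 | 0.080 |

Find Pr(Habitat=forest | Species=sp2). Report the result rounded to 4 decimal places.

0.0307

P(Species=sp2) = 0.008 + 0.077 + 0.053 + 0.044 + 0.079 = 0.261.
P(Habitat=forest | Species=sp2) = 0.008/0.261 = 0.0307.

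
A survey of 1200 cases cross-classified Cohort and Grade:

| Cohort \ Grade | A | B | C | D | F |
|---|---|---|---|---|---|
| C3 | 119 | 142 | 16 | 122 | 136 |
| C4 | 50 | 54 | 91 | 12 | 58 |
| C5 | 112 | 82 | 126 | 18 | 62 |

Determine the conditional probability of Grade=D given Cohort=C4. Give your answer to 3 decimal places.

0.045

Total with Cohort=C4: 50 + 54 + 91 + 12 + 58 = 265.
P(Grade=D | Cohort=C4) = 12/265 = 0.045.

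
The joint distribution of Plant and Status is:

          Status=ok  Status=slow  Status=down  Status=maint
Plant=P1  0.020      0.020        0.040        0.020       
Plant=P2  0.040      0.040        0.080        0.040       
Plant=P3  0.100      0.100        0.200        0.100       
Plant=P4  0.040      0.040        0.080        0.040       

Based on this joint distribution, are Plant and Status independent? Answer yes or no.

Every cell satisfies P(Plant,Status) = P(Plant)·P(Status). For instance P(Plant=P3) = 0.500, P(Status=down) = 0.400, and 0.500×0.400 = 0.200 matches the joint entry. So Plant and Status are independent.

yes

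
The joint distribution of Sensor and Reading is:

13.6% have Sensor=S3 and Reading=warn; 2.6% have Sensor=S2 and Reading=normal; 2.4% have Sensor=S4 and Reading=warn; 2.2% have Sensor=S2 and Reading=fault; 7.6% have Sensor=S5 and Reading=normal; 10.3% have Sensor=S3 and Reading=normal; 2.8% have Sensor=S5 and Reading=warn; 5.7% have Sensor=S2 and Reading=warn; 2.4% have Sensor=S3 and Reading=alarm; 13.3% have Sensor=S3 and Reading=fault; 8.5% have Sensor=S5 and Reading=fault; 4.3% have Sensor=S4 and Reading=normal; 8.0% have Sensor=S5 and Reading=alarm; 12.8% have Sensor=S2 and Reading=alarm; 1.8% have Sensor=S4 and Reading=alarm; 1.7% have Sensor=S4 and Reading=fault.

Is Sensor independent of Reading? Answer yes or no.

no

P(Sensor=S3) = 0.396 and P(Reading=alarm) = 0.250, so their product is 0.09900, but P(Sensor=S3, Reading=alarm) = 0.024. Since these differ, Sensor and Reading are not independent.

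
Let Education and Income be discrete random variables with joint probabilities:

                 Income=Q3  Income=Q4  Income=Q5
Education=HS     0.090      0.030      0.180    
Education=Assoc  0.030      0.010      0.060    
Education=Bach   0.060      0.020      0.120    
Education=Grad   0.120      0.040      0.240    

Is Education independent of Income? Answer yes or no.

yes

Every cell satisfies P(Education,Income) = P(Education)·P(Income). For instance P(Education=HS) = 0.300, P(Income=Q3) = 0.300, and 0.300×0.300 = 0.090 matches the joint entry. So Education and Income are independent.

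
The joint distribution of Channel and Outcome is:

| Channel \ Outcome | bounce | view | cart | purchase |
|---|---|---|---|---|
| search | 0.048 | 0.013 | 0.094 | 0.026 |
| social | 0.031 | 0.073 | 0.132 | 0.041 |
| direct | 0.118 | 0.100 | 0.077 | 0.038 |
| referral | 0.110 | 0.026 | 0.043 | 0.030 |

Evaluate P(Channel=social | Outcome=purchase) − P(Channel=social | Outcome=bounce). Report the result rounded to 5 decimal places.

P(Outcome=purchase) = 0.026 + 0.041 + 0.038 + 0.030 = 0.135; P(Channel=social | Outcome=purchase) = 0.041/0.135 = 0.303704.
P(Outcome=bounce) = 0.048 + 0.031 + 0.118 + 0.110 = 0.307; P(Channel=social | Outcome=bounce) = 0.031/0.307 = 0.100977.
Difference = 0.20273.

0.20273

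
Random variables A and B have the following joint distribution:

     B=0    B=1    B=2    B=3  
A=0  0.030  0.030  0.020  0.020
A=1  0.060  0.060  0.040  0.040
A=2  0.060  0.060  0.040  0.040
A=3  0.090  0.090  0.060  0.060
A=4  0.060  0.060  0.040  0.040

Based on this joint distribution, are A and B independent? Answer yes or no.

Every cell satisfies P(A,B) = P(A)·P(B). For instance P(A=1) = 0.200, P(B=0) = 0.300, and 0.200×0.300 = 0.060 matches the joint entry. So A and B are independent.

yes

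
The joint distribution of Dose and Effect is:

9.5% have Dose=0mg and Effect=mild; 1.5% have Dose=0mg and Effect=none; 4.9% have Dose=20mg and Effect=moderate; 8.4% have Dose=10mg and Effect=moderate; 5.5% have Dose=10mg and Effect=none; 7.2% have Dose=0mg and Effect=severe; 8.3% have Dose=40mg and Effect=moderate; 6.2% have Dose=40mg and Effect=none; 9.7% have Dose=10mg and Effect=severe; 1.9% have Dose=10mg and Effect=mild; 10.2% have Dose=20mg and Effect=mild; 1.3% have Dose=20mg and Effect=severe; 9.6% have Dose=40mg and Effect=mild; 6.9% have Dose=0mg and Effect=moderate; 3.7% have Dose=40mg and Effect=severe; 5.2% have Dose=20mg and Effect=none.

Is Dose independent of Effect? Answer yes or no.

P(Dose=10mg) = 0.255 and P(Effect=mild) = 0.312, so their product is 0.07956, but P(Dose=10mg, Effect=mild) = 0.019. Since these differ, Dose and Effect are not independent.

no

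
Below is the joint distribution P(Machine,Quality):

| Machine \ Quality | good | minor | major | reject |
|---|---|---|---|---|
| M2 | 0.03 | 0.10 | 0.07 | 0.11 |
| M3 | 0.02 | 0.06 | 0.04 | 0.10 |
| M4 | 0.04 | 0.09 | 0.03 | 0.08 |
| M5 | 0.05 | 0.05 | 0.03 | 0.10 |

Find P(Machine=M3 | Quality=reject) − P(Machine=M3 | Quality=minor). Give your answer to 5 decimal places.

P(Quality=reject) = 0.11 + 0.10 + 0.08 + 0.10 = 0.39; P(Machine=M3 | Quality=reject) = 0.10/0.39 = 0.256410.
P(Quality=minor) = 0.10 + 0.06 + 0.09 + 0.05 = 0.30; P(Machine=M3 | Quality=minor) = 0.06/0.30 = 0.200000.
Difference = 0.05641.

0.05641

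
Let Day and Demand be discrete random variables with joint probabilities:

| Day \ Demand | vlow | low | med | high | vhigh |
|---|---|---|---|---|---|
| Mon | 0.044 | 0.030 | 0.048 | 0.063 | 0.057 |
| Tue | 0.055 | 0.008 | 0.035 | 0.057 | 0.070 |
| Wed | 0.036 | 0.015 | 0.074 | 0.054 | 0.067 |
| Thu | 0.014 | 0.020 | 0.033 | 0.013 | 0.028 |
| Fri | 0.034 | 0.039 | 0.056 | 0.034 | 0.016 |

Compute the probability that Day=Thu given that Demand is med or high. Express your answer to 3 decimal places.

0.099

P(Demand=med) = 0.048 + 0.035 + 0.074 + 0.033 + 0.056 = 0.246.
P(Demand=high) = 0.063 + 0.057 + 0.054 + 0.013 + 0.034 = 0.221.
P(Demand ∈ {med, high}) = 0.246 + 0.221 = 0.467; P(Day=Thu, Demand ∈ {med, high}) = 0.033 + 0.013 = 0.046.
P(Day=Thu | Demand ∈ {med, high}) = 0.046/0.467 = 0.099.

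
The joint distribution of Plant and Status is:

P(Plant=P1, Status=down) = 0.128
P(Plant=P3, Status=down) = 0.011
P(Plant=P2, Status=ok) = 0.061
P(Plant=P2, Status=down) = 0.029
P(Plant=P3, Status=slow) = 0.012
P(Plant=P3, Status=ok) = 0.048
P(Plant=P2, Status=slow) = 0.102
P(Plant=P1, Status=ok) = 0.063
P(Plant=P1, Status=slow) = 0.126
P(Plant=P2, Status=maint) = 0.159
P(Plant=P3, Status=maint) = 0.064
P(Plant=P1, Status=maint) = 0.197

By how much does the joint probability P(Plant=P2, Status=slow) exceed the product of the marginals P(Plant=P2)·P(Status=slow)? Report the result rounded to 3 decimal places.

P(Plant=P2) = 0.061 + 0.102 + 0.029 + 0.159 = 0.351.
P(Status=slow) = 0.126 + 0.102 + 0.012 = 0.240.
P(Plant=P2, Status=slow) − P(Plant=P2)P(Status=slow) = 0.102 − 0.351×0.240 = 0.018.

0.018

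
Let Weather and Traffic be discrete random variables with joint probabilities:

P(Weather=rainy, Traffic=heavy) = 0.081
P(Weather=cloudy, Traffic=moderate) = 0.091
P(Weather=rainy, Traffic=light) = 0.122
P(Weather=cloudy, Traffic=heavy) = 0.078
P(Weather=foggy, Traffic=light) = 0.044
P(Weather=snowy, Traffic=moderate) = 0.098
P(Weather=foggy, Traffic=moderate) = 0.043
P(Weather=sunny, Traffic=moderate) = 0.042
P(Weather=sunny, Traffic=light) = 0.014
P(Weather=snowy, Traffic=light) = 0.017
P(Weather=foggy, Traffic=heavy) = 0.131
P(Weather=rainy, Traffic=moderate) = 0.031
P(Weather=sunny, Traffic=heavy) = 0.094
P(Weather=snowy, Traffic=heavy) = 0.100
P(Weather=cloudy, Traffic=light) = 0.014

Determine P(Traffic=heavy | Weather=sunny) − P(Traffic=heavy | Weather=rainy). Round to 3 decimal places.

0.281

P(Weather=sunny) = 0.014 + 0.042 + 0.094 = 0.150; P(Traffic=heavy | Weather=sunny) = 0.094/0.150 = 0.6267.
P(Weather=rainy) = 0.122 + 0.031 + 0.081 = 0.234; P(Traffic=heavy | Weather=rainy) = 0.081/0.234 = 0.3462.
Difference = 0.281.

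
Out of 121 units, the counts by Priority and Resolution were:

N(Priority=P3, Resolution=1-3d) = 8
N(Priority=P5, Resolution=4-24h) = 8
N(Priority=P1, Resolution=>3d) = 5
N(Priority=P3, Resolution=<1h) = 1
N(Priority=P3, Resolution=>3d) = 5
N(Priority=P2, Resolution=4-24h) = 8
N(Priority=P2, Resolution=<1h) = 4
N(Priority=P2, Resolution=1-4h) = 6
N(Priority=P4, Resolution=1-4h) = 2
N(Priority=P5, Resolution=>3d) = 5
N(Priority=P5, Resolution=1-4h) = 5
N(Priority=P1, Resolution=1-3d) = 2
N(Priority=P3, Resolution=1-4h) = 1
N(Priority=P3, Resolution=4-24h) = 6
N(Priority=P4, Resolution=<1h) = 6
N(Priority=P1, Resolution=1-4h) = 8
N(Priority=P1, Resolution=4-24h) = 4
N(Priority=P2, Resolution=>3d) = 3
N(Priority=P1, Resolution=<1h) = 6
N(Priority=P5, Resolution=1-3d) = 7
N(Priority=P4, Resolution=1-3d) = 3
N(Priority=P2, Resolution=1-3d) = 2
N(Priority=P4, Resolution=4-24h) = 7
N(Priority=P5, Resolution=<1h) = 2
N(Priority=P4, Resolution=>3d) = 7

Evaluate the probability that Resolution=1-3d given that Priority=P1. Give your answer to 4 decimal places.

Total with Priority=P1: 6 + 8 + 4 + 2 + 5 = 25.
P(Resolution=1-3d | Priority=P1) = 2/25 = 0.0800.

0.0800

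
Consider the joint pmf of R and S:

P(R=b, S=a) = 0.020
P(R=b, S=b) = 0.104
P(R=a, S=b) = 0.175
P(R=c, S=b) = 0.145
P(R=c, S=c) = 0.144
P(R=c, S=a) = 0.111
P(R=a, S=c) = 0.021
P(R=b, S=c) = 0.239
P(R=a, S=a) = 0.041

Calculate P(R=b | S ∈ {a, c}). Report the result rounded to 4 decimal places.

0.4497

P(S=a) = 0.041 + 0.020 + 0.111 = 0.172.
P(S=c) = 0.021 + 0.239 + 0.144 = 0.404.
P(S ∈ {a, c}) = 0.172 + 0.404 = 0.576; P(R=b, S ∈ {a, c}) = 0.020 + 0.239 = 0.259.
P(R=b | S ∈ {a, c}) = 0.259/0.576 = 0.4497.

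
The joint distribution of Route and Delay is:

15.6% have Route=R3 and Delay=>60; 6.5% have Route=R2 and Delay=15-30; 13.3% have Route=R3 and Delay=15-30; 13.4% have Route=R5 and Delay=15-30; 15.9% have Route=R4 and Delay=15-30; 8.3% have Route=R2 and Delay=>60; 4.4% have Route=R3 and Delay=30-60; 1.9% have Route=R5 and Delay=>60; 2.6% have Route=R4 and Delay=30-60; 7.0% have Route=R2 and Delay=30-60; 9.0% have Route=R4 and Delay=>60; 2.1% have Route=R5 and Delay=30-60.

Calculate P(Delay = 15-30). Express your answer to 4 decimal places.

P(Delay=15-30) = 0.065 + 0.133 + 0.159 + 0.134 = 0.491.

0.4910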